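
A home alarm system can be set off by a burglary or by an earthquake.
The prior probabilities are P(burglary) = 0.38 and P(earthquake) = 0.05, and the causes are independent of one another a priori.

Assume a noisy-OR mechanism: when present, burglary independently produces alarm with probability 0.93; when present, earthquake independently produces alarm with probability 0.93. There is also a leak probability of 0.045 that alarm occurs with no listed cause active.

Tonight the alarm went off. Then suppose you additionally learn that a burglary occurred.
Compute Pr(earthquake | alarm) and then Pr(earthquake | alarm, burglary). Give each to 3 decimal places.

Pr(earthquake | alarm) ≈ 0.116; Pr(earthquake | alarm, burglary) ≈ 0.053

Under noisy-OR, P(alarm | causes) = 1 − (1−0.045)·∏(1−qᵢ) over the active causes.
Sum P(alarm|·) weighted by the priors over the 4 (burglary, earthquake) configurations:
  P(alarm) = 0.045*0.62*0.95 + 0.93315*0.62*0.05 + 0.93315*0.38*0.95 + 0.995321*0.38*0.05
        = 0.026505 + 0.028928 + 0.336867 + 0.018911 = 0.411211
Configurations with earthquake contribute 0.047839, so
  P(earthquake | alarm) = 0.047839 / 0.411211 ≈ 0.116

Now condition on the additional information:
P(alarm | burglary) = 0.93315*0.95 + 0.995321*0.05 = 0.886493 + 0.049766 = 0.936259
The earthquake-present share is 0.995321*0.05 = 0.049766.
Hence the posterior is 0.049766/0.936259 ≈ 0.053.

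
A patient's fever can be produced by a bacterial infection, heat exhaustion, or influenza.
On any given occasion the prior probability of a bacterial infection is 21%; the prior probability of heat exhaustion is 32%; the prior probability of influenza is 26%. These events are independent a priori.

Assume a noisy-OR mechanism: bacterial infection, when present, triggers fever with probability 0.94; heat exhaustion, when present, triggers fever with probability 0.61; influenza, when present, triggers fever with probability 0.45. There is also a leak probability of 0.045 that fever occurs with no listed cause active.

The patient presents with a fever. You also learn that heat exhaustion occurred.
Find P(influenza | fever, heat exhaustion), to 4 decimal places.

Under noisy-OR, P(fever | causes) = 1 − (1−0.045)·∏(1−qᵢ) over the active causes.
P(fever | heat exhaustion) = 0.62755×0.79×0.74 + 0.795152×0.79×0.26 + 0.977653×0.21×0.74 + 0.987709×0.21×0.26 = 0.366866 + 0.163324 + 0.151927 + 0.053929 = 0.736046
The influenza-present share is 0.163324 + 0.053929 = 0.217253.
P(influenza | fever, heat exhaustion) = 0.217253 / 0.736046 ≈ 0.2952

P(influenza | fever, heat exhaustion) ≈ 0.2952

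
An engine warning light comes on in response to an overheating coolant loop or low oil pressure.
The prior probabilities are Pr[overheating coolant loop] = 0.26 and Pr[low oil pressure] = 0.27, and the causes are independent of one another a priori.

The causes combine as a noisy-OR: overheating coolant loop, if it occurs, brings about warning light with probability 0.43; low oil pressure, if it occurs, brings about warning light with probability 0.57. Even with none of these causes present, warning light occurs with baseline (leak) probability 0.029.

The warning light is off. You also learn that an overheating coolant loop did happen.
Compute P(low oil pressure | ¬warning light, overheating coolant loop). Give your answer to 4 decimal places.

Under noisy-OR, P(warning light | causes) = 1 − (1−0.029)·∏(1−qᵢ) over the active causes.
Numerator (weight on configurations with low oil pressure): 0.237992*0.27 = 0.064258
The normalizing constant is 0.55347*0.73 + 0.237992*0.27 = 0.468291
Posterior = 0.064258 / 0.468291 ≈ 0.1372

P(low oil pressure | ¬warning light, overheating coolant loop) ≈ 0.1372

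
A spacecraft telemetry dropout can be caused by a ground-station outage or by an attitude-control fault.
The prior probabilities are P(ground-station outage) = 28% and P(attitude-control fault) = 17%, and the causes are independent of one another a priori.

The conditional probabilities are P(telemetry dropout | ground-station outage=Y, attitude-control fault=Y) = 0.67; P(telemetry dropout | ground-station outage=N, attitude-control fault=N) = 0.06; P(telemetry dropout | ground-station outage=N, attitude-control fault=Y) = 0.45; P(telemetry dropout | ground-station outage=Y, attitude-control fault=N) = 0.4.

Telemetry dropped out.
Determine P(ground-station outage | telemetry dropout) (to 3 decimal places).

Weight on ground-station outage=true, given the evidence: 0.092960 + 0.031892 = 0.124852
Normalizer over all consistent configurations: 0.06·0.72·0.83 + 0.45·0.72·0.17 + 0.4·0.28·0.83 + 0.67·0.28·0.17 = 0.215788
Posterior = 0.124852 / 0.215788 ≈ 0.579

P(ground-station outage | telemetry dropout) ≈ 0.579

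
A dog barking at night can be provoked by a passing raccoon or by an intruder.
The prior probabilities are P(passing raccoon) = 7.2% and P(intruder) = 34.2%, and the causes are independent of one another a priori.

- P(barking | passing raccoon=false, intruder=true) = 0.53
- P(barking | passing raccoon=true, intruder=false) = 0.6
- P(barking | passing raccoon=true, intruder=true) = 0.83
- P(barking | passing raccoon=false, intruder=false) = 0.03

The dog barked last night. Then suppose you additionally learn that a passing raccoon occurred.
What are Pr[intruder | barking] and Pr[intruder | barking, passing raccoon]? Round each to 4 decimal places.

For the numerator, keep only intruder=true terms: 0.168209 + 0.020438 = 0.188647
Denominator P(barking): 0.03×0.928×0.658 + 0.53×0.928×0.342 + 0.6×0.072×0.658 + 0.83×0.072×0.342 = 0.235392
P(intruder | barking) = 0.188647/0.235392 ≈ 0.8014

With the extra evidence:
For the numerator, keep only intruder=true terms: 0.83·0.342 = 0.283860
The normalizing constant is 0.6·0.658 + 0.83·0.342 = 0.678660
P(intruder | barking, passing raccoon) = 0.283860/0.678660 ≈ 0.4183
The drop from 0.8014 to 0.4183 is the explaining-away (discounting) effect.

Pr[intruder | barking] ≈ 0.8014; Pr[intruder | barking, passing raccoon] ≈ 0.4183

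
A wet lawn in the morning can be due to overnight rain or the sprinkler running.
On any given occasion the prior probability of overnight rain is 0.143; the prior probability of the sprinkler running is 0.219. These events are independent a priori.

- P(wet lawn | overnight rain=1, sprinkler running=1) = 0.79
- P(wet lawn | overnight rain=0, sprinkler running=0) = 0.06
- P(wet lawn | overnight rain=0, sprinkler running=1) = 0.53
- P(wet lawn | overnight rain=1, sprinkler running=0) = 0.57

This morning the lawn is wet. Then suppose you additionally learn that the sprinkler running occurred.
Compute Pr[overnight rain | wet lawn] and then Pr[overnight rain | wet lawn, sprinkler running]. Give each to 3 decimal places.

Pr[overnight rain | wet lawn] ≈ 0.388; Pr[overnight rain | wet lawn, sprinkler running] ≈ 0.199

Enumerate the 4 (overnight rain, sprinkler running) configurations and weight by the priors:
  P(wet lawn) = 0.06·0.857·0.781 + 0.53·0.857·0.219 + 0.57·0.143·0.781 + 0.79·0.143·0.219
        = 0.040159 + 0.099472 + 0.063659 + 0.024740 = 0.228030
Keeping only the overnight rain-present terms gives 0.088399, so
  P(overnight rain | wet lawn) = 0.088399 / 0.228030 ≈ 0.388

Now also conditioning on sprinkler running=true:
P(wet lawn | sprinkler running) = 0.53×0.857 + 0.79×0.143 = 0.454210 + 0.112970 = 0.567180
Restricting to configurations with overnight rain present: 0.79×0.143 = 0.112970.
So P(overnight rain | wet lawn, sprinkler running) = 0.112970/0.567180 ≈ 0.199.
— sprinkler running explains away the evidence for overnight rain.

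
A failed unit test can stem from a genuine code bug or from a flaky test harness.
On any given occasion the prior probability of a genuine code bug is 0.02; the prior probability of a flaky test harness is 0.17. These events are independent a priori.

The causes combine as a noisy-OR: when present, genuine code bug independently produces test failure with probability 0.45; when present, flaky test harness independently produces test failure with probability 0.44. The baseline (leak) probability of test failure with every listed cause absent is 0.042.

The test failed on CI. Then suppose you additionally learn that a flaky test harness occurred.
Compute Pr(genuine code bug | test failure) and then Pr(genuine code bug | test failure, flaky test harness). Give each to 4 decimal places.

Under noisy-OR, P(test failure | causes) = 1 − (1−0.042)·∏(1−qᵢ) over the active causes.
Weight on genuine code bug=true, given the evidence: 0.007853 + 0.002397 = 0.010250
Denominator P(test failure): 0.042*0.98*0.83 + 0.46352*0.98*0.17 + 0.4731*0.02*0.83 + 0.704936*0.02*0.17 = 0.121635
P(genuine code bug | test failure) = 0.010250/0.121635 ≈ 0.0843

With the extra evidence:
Sum P(test failure|·) weighted by the priors over both values of genuine code bug:
  P(test failure | flaky test harness) = 0.46352*0.98 + 0.704936*0.02
        = 0.454250 + 0.014099 = 0.468349
The terms with genuine code bug present sum to 0.014099, so
  P(genuine code bug | test failure, flaky test harness) = 0.014099 / 0.468349 ≈ 0.0301
Conditioning on flaky test harness lowers the posterior on genuine code bug: the classic explaining-away effect in a common-effect structure.

Pr(genuine code bug | test failure) ≈ 0.0843; Pr(genuine code bug | test failure, flaky test harness) ≈ 0.0301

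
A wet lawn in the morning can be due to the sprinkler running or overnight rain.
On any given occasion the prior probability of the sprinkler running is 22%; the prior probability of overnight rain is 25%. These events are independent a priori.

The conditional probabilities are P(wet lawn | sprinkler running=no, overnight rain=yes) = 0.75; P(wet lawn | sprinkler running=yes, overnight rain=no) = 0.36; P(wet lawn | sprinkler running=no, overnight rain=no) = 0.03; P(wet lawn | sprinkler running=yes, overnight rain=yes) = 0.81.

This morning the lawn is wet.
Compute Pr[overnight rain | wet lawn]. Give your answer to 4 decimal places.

Pr[overnight rain | wet lawn] ≈ 0.7126

Enumerate the 4 (sprinkler running, overnight rain) configurations and weight by the priors:
  P(wet lawn) = 0.03×0.78×0.75 + 0.75×0.78×0.25 + 0.36×0.22×0.75 + 0.81×0.22×0.25
        = 0.017550 + 0.146250 + 0.059400 + 0.044550 = 0.267750
Keeping only the overnight rain-present terms gives 0.190800, so
  P(overnight rain | wet lawn) = 0.190800 / 0.267750 ≈ 0.7126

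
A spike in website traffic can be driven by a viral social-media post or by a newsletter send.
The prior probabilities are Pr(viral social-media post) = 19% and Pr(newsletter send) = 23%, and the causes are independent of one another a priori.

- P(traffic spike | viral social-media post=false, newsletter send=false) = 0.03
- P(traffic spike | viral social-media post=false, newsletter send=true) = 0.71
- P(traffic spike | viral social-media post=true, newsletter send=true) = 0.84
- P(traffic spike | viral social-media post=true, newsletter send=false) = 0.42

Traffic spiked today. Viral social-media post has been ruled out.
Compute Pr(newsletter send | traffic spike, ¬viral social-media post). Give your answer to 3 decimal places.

Pr(newsletter send | traffic spike, ¬viral social-media post) ≈ 0.876

Weight on newsletter send=true, given the evidence: 0.71×0.23 = 0.163300
The normalizing constant is 0.03×0.77 + 0.71×0.23 = 0.186400
P(newsletter send | traffic spike, ¬viral social-media post) = 0.163300/0.186400 ≈ 0.876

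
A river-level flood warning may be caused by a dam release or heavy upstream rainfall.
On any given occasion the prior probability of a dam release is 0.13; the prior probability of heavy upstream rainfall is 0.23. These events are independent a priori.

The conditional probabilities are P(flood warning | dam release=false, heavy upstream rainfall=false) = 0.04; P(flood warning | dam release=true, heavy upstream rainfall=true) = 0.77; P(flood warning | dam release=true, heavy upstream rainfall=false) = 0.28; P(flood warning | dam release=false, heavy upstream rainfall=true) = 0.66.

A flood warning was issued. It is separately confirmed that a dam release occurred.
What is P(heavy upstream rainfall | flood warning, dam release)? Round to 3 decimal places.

Sum P(flood warning|·) weighted by the priors over both values of heavy upstream rainfall:
  P(flood warning | dam release) = 0.28×0.77 + 0.77×0.23
        = 0.215600 + 0.177100 = 0.392700
Configurations with heavy upstream rainfall contribute 0.177100, so
  P(heavy upstream rainfall | flood warning, dam release) = 0.177100 / 0.392700 ≈ 0.451

P(heavy upstream rainfall | flood warning, dam release) ≈ 0.451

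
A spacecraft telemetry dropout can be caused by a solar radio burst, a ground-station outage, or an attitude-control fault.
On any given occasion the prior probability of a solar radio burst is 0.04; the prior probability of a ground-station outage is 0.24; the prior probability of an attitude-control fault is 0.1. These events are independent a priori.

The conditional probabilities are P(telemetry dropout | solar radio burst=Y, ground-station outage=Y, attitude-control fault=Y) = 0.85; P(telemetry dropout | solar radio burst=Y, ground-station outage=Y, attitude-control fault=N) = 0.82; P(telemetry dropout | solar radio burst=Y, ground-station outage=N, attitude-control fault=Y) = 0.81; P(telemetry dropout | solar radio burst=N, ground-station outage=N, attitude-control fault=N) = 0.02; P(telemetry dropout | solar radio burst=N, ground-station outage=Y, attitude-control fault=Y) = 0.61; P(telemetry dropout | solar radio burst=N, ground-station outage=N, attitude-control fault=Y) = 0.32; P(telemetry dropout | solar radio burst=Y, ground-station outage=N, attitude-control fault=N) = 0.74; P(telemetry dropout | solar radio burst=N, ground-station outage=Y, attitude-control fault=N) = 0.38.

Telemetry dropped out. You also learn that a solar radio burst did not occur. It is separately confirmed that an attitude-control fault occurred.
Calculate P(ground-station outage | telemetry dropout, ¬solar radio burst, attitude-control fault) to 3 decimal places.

P(ground-station outage | telemetry dropout, ¬solar radio burst, attitude-control fault) ≈ 0.376

Sum P(telemetry dropout|·) weighted by the priors over both values of ground-station outage:
  P(telemetry dropout | ¬solar radio burst, attitude-control fault) = 0.32*0.76 + 0.61*0.24
        = 0.243200 + 0.146400 = 0.389600
Configurations with ground-station outage contribute 0.146400, so
  P(ground-station outage | telemetry dropout, ¬solar radio burst, attitude-control fault) = 0.146400 / 0.389600 ≈ 0.376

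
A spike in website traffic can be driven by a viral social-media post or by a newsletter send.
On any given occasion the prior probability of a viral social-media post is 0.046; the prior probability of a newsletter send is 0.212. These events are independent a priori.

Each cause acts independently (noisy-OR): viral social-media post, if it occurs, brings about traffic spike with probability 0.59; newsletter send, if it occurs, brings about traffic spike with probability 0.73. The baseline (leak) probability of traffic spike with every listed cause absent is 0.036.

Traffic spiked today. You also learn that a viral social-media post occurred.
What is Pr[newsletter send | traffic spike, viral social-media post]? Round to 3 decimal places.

Under noisy-OR, P(traffic spike | causes) = 1 − (1−0.036)·∏(1−qᵢ) over the active causes.
P(traffic spike | viral social-media post) = 0.60476×0.788 + 0.893285×0.212 = 0.476551 + 0.189376 = 0.665927
The newsletter send-present share is 0.893285×0.212 = 0.189376.
Hence the posterior is 0.189376/0.665927 ≈ 0.284.

Pr[newsletter send | traffic spike, viral social-media post] ≈ 0.284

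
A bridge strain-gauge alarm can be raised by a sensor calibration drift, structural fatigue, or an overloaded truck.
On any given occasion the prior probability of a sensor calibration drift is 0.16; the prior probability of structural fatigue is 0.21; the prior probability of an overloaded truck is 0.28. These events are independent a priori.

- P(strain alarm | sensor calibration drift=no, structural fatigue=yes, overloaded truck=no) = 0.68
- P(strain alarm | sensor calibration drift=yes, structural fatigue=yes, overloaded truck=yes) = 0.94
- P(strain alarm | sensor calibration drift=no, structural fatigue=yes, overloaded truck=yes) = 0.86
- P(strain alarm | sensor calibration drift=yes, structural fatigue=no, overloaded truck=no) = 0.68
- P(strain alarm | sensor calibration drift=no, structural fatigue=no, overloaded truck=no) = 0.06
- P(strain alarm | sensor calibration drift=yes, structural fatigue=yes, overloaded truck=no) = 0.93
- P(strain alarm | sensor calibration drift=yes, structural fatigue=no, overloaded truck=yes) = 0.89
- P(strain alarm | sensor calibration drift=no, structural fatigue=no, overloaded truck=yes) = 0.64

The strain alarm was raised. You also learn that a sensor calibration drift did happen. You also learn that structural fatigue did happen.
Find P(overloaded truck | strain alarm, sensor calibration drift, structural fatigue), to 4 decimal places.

P(overloaded truck | strain alarm, sensor calibration drift, structural fatigue) ≈ 0.2822

Numerator (weight on configurations with overloaded truck): 0.94·0.28 = 0.263200
Denominator P(strain alarm | sensor calibration drift, structural fatigue): 0.93·0.72 + 0.94·0.28 = 0.932800
P(overloaded truck | strain alarm, sensor calibration drift, structural fatigue) = 0.263200/0.932800 ≈ 0.2822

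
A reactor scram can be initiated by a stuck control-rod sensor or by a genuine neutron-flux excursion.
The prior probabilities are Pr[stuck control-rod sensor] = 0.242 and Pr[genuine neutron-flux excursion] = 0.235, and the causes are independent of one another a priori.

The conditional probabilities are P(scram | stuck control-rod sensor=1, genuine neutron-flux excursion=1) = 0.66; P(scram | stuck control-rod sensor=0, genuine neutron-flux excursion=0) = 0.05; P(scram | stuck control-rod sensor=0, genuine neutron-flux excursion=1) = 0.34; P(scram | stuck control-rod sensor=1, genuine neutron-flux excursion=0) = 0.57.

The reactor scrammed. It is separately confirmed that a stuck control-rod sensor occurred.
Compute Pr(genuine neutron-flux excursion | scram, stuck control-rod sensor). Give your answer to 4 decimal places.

Numerator (weight on configurations with genuine neutron-flux excursion): 0.66·0.235 = 0.155100
Normalizer over all consistent configurations: 0.57·0.765 + 0.66·0.235 = 0.591150
Posterior = 0.155100 / 0.591150 ≈ 0.2624

Pr(genuine neutron-flux excursion | scram, stuck control-rod sensor) ≈ 0.2624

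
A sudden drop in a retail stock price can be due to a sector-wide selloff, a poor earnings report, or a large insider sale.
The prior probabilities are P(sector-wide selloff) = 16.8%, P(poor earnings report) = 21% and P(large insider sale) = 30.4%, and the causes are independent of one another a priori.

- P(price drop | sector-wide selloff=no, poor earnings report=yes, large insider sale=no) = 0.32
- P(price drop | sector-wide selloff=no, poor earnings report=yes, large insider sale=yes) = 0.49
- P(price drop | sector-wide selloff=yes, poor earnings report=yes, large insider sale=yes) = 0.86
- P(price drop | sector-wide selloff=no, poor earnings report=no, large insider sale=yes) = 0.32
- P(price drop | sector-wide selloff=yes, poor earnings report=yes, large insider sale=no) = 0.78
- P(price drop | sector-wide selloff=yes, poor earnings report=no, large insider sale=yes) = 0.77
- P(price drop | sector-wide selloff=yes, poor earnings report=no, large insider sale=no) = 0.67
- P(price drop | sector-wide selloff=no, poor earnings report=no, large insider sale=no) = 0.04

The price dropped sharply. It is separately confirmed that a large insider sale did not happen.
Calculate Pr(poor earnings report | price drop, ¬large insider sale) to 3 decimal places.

Pr(poor earnings report | price drop, ¬large insider sale) ≈ 0.420

Weight on poor earnings report=true, given the evidence: 0.055910 + 0.027518 = 0.083428
Denominator P(price drop | ¬large insider sale): 0.04·0.832·0.79 + 0.32·0.832·0.21 + 0.67·0.168·0.79 + 0.78·0.168·0.21 = 0.198641
P(poor earnings report | price drop, ¬large insider sale) = 0.083428/0.198641 ≈ 0.420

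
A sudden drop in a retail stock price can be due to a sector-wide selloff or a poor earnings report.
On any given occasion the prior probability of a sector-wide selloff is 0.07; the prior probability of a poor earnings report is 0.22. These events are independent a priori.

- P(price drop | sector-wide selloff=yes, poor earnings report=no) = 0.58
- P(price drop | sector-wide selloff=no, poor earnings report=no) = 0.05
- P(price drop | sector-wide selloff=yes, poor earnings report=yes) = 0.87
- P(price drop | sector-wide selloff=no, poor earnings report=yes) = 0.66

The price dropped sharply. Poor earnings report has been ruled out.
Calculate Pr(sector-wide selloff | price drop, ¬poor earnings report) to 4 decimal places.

Enumerate both values of sector-wide selloff and weight by the priors:
  P(price drop | ¬poor earnings report) = 0.05*0.93 + 0.58*0.07
        = 0.046500 + 0.040600 = 0.087100
Configurations with sector-wide selloff contribute 0.040600, so
  P(sector-wide selloff | price drop, ¬poor earnings report) = 0.040600 / 0.087100 ≈ 0.4661

Pr(sector-wide selloff | price drop, ¬poor earnings report) ≈ 0.4661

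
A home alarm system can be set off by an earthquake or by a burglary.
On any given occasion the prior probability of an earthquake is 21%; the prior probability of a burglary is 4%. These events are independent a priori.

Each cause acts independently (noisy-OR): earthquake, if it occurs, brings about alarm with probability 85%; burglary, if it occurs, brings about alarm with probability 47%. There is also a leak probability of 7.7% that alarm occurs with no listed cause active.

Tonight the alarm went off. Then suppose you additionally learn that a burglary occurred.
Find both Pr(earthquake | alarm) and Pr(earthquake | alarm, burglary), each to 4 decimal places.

Pr(earthquake | alarm) ≈ 0.7088; Pr(earthquake | alarm, burglary) ≈ 0.3253

Under noisy-OR, P(alarm | causes) = 1 − (1−0.077)·∏(1−qᵢ) over the active causes.
P(alarm) = 0.077*0.79*0.96 + 0.51081*0.79*0.04 + 0.86155*0.21*0.96 + 0.926621*0.21*0.04 = 0.058397 + 0.016142 + 0.173688 + 0.007784 = 0.256011
The earthquake-present share is 0.173688 + 0.007784 = 0.181472.
P(earthquake | alarm) = 0.181472 / 0.256011 ≈ 0.7088

With the extra evidence:
Sum P(alarm|·) weighted by the priors over both values of earthquake:
  P(alarm | burglary) = 0.51081·0.79 + 0.926621·0.21
        = 0.403540 + 0.194590 = 0.598130
The terms with earthquake present sum to 0.194590, so
  P(earthquake | alarm, burglary) = 0.194590 / 0.598130 ≈ 0.3253
This is intercausal reasoning (explaining away): once burglary accounts for the alarm, earthquake becomes less likely.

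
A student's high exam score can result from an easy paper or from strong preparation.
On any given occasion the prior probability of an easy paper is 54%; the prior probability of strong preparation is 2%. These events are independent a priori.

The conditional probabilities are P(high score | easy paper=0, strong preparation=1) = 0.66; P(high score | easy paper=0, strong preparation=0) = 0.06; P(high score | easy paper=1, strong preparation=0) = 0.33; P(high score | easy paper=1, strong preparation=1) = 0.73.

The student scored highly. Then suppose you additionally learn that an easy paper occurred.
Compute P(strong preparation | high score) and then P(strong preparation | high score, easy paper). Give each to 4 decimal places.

P(strong preparation | high score) ≈ 0.0647; P(strong preparation | high score, easy paper) ≈ 0.0432

P(high score) = 0.06*0.46*0.98 + 0.66*0.46*0.02 + 0.33*0.54*0.98 + 0.73*0.54*0.02 = 0.027048 + 0.006072 + 0.174636 + 0.007884 = 0.215640
Of this, 0.013956 comes from 0.006072 + 0.007884 (the strong preparation=true cases).
Hence the posterior is 0.013956/0.215640 ≈ 0.0647.

With the extra evidence:
Weight on strong preparation=true, given the evidence: 0.73×0.02 = 0.014600
Normalizer over all consistent configurations: 0.33×0.98 + 0.73×0.02 = 0.338000
Posterior = 0.014600 / 0.338000 ≈ 0.0432
This is intercausal reasoning (explaining away): once easy paper accounts for the high score, strong preparation becomes less likely.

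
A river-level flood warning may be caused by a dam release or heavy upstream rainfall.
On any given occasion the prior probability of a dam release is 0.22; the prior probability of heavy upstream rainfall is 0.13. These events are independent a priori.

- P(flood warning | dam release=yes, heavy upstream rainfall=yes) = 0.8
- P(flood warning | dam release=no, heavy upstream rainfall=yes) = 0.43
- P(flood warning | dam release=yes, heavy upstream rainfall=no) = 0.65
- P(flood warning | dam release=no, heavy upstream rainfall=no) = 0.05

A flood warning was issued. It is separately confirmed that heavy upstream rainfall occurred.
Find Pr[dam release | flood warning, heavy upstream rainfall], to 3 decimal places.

By total probability over both values of dam release:
  P(flood warning | heavy upstream rainfall) = 0.43*0.78 + 0.8*0.22
        = 0.335400 + 0.176000 = 0.511400
Configurations with dam release contribute 0.176000, so
  P(dam release | flood warning, heavy upstream rainfall) = 0.176000 / 0.511400 ≈ 0.344

Pr[dam release | flood warning, heavy upstream rainfall] ≈ 0.344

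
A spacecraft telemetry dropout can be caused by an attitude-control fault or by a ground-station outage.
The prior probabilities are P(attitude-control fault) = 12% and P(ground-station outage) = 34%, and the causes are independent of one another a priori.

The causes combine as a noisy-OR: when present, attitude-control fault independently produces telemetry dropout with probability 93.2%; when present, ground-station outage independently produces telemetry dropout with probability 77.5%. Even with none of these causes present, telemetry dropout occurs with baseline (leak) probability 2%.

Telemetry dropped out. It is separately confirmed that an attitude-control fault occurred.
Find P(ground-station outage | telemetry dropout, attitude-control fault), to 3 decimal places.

Under noisy-OR, P(telemetry dropout | causes) = 1 − (1−0.02)·∏(1−qᵢ) over the active causes.
For the numerator, keep only ground-station outage=true terms: 0.985006·0.34 = 0.334902
Denominator P(telemetry dropout | attitude-control fault): 0.93336·0.66 + 0.985006·0.34 = 0.950920
Posterior = 0.334902 / 0.950920 ≈ 0.352

P(ground-station outage | telemetry dropout, attitude-control fault) ≈ 0.352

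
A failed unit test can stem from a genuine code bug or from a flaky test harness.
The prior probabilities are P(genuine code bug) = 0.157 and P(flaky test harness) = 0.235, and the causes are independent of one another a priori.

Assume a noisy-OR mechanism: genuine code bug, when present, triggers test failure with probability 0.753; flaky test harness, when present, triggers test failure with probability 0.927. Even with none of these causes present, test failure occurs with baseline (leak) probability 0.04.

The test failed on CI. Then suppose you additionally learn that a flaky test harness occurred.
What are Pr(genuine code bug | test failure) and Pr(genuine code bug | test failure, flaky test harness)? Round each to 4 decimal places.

Under noisy-OR, P(test failure | causes) = 1 − (1−0.04)·∏(1−qᵢ) over the active causes.
P(test failure) = 0.04·0.843·0.765 + 0.92992·0.843·0.235 + 0.76288·0.157·0.765 + 0.98269·0.157·0.235 = 0.025796 + 0.184222 + 0.091626 + 0.036256 = 0.337900
Of this, 0.127882 comes from 0.091626 + 0.036256 (the genuine code bug=true cases).
So P(genuine code bug | test failure) = 0.127882/0.337900 ≈ 0.3785.

Now condition on the additional information:
P(test failure | flaky test harness) = 0.92992*0.843 + 0.98269*0.157 = 0.783923 + 0.154282 = 0.938205
Restricting to configurations with genuine code bug present: 0.98269*0.157 = 0.154282.
Hence the posterior is 0.154282/0.938205 ≈ 0.1644.
This is intercausal reasoning (explaining away): once flaky test harness accounts for the test failure, genuine code bug becomes less likely.

Pr(genuine code bug | test failure) ≈ 0.3785; Pr(genuine code bug | test failure, flaky test harness) ≈ 0.1644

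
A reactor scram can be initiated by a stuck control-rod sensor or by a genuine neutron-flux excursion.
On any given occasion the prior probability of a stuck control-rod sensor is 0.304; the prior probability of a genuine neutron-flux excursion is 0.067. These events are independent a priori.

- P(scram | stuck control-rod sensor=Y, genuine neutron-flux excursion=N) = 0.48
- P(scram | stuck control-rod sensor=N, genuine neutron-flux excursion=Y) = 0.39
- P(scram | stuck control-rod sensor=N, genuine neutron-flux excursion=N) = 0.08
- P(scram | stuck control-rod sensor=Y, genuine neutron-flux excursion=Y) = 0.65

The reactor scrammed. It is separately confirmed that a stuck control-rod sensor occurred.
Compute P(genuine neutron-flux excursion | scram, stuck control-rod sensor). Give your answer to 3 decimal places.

P(genuine neutron-flux excursion | scram, stuck control-rod sensor) ≈ 0.089

Sum P(scram|·) weighted by the priors over both values of genuine neutron-flux excursion:
  P(scram | stuck control-rod sensor) = 0.48*0.933 + 0.65*0.067
        = 0.447840 + 0.043550 = 0.491390
Keeping only the genuine neutron-flux excursion-present terms gives 0.043550, so
  P(genuine neutron-flux excursion | scram, stuck control-rod sensor) = 0.043550 / 0.491390 ≈ 0.089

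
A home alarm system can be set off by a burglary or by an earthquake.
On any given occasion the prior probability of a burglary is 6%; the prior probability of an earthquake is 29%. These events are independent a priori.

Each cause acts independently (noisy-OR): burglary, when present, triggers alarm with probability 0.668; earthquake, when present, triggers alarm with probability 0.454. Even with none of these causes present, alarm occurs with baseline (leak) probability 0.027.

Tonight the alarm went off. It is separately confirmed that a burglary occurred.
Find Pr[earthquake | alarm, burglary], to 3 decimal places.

Pr[earthquake | alarm, burglary] ≈ 0.332

Under noisy-OR, P(alarm | causes) = 1 − (1−0.027)·∏(1−qᵢ) over the active causes.
Enumerate both values of earthquake and weight by the priors:
  P(alarm | burglary) = 0.676964·0.71 + 0.823622·0.29
        = 0.480644 + 0.238850 = 0.719494
The terms with earthquake present sum to 0.238850, so
  P(earthquake | alarm, burglary) = 0.238850 / 0.719494 ≈ 0.332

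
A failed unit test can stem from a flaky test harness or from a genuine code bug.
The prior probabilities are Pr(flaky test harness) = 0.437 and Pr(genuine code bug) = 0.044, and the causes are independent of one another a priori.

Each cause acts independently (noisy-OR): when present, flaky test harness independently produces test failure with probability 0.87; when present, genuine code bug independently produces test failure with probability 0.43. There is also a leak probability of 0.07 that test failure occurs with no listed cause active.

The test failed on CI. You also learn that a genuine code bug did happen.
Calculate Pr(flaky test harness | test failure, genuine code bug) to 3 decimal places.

Pr(flaky test harness | test failure, genuine code bug) ≈ 0.606

Under noisy-OR, P(test failure | causes) = 1 − (1−0.07)·∏(1−qᵢ) over the active causes.
Sum P(test failure|·) weighted by the priors over both values of flaky test harness:
  P(test failure | genuine code bug) = 0.4699·0.563 + 0.931087·0.437
        = 0.264554 + 0.406885 = 0.671439
The terms with flaky test harness present sum to 0.406885, so
  P(flaky test harness | test failure, genuine code bug) = 0.406885 / 0.671439 ≈ 0.606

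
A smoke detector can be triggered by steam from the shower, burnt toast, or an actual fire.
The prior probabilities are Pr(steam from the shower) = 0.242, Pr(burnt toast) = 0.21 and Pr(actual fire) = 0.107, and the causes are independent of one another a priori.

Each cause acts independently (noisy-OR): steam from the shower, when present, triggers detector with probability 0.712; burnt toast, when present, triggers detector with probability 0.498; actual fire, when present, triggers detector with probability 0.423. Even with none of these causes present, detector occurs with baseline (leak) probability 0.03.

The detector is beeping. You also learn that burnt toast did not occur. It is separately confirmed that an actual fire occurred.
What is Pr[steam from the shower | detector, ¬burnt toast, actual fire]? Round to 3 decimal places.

Pr[steam from the shower | detector, ¬burnt toast, actual fire] ≈ 0.378

Under noisy-OR, P(detector | causes) = 1 − (1−0.03)·∏(1−qᵢ) over the active causes.
By total probability over both values of steam from the shower:
  P(detector | ¬burnt toast, actual fire) = 0.44031*0.758 + 0.838809*0.242
        = 0.333755 + 0.202992 = 0.536747
Keeping only the steam from the shower-present terms gives 0.202992, so
  P(steam from the shower | detector, ¬burnt toast, actual fire) = 0.202992 / 0.536747 ≈ 0.378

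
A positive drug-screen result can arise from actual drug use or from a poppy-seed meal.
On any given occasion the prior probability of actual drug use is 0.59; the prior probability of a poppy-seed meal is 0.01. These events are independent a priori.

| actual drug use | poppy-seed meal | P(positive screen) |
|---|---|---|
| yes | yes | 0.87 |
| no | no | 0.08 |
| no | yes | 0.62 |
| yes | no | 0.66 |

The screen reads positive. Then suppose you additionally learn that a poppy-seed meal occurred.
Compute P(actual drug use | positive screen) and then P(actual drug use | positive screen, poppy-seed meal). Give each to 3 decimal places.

P(actual drug use | positive screen) ≈ 0.918; P(actual drug use | positive screen, poppy-seed meal) ≈ 0.669

P(positive screen) = 0.08*0.41*0.99 + 0.62*0.41*0.01 + 0.66*0.59*0.99 + 0.87*0.59*0.01 = 0.032472 + 0.002542 + 0.385506 + 0.005133 = 0.425653
Restricting to configurations with actual drug use present: 0.385506 + 0.005133 = 0.390639.
P(actual drug use | positive screen) = 0.390639 / 0.425653 ≈ 0.918

With the extra evidence:
P(positive screen | poppy-seed meal) = 0.62·0.41 + 0.87·0.59 = 0.254200 + 0.513300 = 0.767500
The actual drug use-present share is 0.87·0.59 = 0.513300.
P(actual drug use | positive screen, poppy-seed meal) = 0.513300 / 0.767500 ≈ 0.669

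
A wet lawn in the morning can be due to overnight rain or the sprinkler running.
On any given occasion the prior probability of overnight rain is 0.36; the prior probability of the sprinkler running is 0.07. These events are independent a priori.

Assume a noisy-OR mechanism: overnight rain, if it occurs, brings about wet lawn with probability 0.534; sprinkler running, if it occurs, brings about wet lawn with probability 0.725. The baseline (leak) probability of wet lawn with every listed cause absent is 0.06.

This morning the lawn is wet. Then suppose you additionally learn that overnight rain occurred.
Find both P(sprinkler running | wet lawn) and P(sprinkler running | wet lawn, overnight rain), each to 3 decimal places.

Under noisy-OR, P(wet lawn | causes) = 1 − (1−0.06)·∏(1−qᵢ) over the active causes.
P(wet lawn) = 0.06·0.64·0.93 + 0.7415·0.64·0.07 + 0.56196·0.36·0.93 + 0.879539·0.36·0.07 = 0.035712 + 0.033219 + 0.188144 + 0.022164 = 0.279239
Of this, 0.055383 comes from 0.033219 + 0.022164 (the sprinkler running=true cases).
So P(sprinkler running | wet lawn) = 0.055383/0.279239 ≈ 0.198.

Now condition on the additional information:
P(wet lawn | overnight rain) = 0.56196·0.93 + 0.879539·0.07 = 0.522623 + 0.061568 = 0.584191
Of this, 0.061568 comes from 0.879539·0.07 (the sprinkler running=true cases).
So P(sprinkler running | wet lawn, overnight rain) = 0.061568/0.584191 ≈ 0.105.
Conditioning on overnight rain lowers the posterior on sprinkler running: the classic explaining-away effect in a common-effect structure.

P(sprinkler running | wet lawn) ≈ 0.198; P(sprinkler running | wet lawn, overnight rain) ≈ 0.105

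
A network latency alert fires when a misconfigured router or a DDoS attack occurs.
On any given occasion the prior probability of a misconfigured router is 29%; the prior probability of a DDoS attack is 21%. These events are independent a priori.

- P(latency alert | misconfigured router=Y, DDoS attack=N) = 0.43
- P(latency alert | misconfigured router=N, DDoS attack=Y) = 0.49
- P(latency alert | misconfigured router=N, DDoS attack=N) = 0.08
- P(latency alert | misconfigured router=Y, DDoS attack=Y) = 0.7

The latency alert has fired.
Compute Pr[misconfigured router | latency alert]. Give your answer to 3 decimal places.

Pr[misconfigured router | latency alert] ≈ 0.545

Numerator (weight on configurations with misconfigured router): 0.098513 + 0.042630 = 0.141143
The normalizing constant is 0.08·0.71·0.79 + 0.49·0.71·0.21 + 0.43·0.29·0.79 + 0.7·0.29·0.21 = 0.259074
Posterior = 0.141143 / 0.259074 ≈ 0.545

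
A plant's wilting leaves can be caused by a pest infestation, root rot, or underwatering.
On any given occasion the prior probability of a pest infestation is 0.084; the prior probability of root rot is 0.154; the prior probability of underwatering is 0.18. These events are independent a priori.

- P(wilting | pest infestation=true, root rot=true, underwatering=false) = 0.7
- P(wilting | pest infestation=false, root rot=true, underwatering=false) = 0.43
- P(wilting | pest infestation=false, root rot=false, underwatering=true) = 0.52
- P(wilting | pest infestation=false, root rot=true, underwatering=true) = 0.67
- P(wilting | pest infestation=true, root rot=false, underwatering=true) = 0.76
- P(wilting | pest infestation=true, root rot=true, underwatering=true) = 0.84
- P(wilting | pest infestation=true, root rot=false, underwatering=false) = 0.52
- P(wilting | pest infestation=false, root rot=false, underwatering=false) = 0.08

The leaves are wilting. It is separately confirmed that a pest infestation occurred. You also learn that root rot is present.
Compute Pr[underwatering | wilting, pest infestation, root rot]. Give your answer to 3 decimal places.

Pr[underwatering | wilting, pest infestation, root rot] ≈ 0.208

P(wilting | pest infestation, root rot) = 0.7*0.82 + 0.84*0.18 = 0.574000 + 0.151200 = 0.725200
The underwatering-present share is 0.84*0.18 = 0.151200.
So P(underwatering | wilting, pest infestation, root rot) = 0.151200/0.725200 ≈ 0.208.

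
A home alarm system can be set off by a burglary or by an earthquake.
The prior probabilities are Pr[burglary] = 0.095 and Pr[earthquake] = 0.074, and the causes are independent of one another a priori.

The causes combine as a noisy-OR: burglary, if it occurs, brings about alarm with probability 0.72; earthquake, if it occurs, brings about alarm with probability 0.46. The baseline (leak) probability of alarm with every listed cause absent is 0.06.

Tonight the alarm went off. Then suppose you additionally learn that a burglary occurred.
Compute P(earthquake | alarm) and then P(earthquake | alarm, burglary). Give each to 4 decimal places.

Under noisy-OR, P(alarm | causes) = 1 − (1−0.06)·∏(1−qᵢ) over the active causes.
Enumerate the 4 (burglary, earthquake) configurations and weight by the priors:
  P(alarm) = 0.06·0.905·0.926 + 0.4924·0.905·0.074 + 0.7368·0.095·0.926 + 0.857872·0.095·0.074
        = 0.050282 + 0.032976 + 0.064816 + 0.006031 = 0.154105
Configurations with earthquake contribute 0.039007, so
  P(earthquake | alarm) = 0.039007 / 0.154105 ≈ 0.2531

Now condition on the additional information:
Enumerate both values of earthquake and weight by the priors:
  P(alarm | burglary) = 0.7368*0.926 + 0.857872*0.074
        = 0.682277 + 0.063483 = 0.745760
Configurations with earthquake contribute 0.063483, so
  P(earthquake | alarm, burglary) = 0.063483 / 0.745760 ≈ 0.0851
This is intercausal reasoning (explaining away): once burglary accounts for the alarm, earthquake becomes less likely.

P(earthquake | alarm) ≈ 0.2531; P(earthquake | alarm, burglary) ≈ 0.0851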